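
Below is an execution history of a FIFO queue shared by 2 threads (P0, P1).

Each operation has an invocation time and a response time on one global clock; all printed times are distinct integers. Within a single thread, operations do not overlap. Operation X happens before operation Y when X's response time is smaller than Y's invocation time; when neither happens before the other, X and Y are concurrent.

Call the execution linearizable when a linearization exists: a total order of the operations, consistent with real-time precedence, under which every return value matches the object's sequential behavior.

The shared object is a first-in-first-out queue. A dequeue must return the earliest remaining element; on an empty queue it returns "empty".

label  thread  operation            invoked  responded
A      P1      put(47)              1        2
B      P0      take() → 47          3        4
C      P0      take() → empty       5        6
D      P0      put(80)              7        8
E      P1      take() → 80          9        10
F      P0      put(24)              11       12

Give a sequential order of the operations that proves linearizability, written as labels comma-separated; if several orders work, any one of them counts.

A, B, C, D, E, F

after step 1 (A put(47)): queue <47>
after step 2 (B take() → 47): queue <>
after step 3 (C take() → empty): queue <>
after step 4 (D put(80)): queue <80>
after step 5 (E take() → 80): queue <>
after step 6 (F put(24)): queue <24>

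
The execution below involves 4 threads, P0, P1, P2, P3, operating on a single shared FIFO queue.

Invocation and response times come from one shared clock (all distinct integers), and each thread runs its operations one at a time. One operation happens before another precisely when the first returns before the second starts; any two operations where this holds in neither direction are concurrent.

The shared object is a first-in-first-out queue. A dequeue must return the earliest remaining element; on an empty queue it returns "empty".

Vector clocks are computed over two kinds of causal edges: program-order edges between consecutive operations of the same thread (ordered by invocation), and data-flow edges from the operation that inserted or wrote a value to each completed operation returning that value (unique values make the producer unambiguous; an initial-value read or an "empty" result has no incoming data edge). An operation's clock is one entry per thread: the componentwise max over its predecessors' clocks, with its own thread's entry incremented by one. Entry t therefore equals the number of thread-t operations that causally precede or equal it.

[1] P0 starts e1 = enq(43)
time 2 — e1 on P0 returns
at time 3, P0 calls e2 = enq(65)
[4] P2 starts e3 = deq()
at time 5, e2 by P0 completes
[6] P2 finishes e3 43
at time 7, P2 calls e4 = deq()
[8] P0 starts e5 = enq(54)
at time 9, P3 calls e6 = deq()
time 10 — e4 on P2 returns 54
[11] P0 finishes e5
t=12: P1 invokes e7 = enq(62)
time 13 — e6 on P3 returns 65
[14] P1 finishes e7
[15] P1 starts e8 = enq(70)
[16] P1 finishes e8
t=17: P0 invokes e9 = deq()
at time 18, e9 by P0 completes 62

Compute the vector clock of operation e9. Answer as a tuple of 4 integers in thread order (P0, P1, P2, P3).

no predecessors for e7 (invoked 12): P1 increments from zero → (0, 1, 0, 0)
no predecessors for e1 (invoked 1): P0 increments from zero → (1, 0, 0, 0)
merge at e8 (invoked 15): VC(e7)=(0, 1, 0, 0), own-thread bump on P1 → (0, 2, 0, 0)
merge at e3 (invoked 4): VC(e1)=(1, 0, 0, 0), own-thread bump on P2 → (1, 0, 1, 0)
merge at e2 (invoked 3): VC(e1)=(1, 0, 0, 0), own-thread bump on P0 → (2, 0, 0, 0)
merge at e6 (invoked 9): VC(e2)=(2, 0, 0, 0), own-thread bump on P3 → (2, 0, 0, 1)
merge at e5 (invoked 8): VC(e2)=(2, 0, 0, 0), own-thread bump on P0 → (3, 0, 0, 0)
merge at e4 (invoked 7): VC(e3)=(1, 0, 1, 0), VC(e5)=(3, 0, 0, 0), own-thread bump on P2 → (3, 0, 2, 0)
merge at e9 (invoked 17): VC(e5)=(3, 0, 0, 0), VC(e7)=(0, 1, 0, 0), own-thread bump on P0 → (4, 1, 0, 0)
target: VC(e9) = (4, 1, 0, 0)

(4, 1, 0, 0)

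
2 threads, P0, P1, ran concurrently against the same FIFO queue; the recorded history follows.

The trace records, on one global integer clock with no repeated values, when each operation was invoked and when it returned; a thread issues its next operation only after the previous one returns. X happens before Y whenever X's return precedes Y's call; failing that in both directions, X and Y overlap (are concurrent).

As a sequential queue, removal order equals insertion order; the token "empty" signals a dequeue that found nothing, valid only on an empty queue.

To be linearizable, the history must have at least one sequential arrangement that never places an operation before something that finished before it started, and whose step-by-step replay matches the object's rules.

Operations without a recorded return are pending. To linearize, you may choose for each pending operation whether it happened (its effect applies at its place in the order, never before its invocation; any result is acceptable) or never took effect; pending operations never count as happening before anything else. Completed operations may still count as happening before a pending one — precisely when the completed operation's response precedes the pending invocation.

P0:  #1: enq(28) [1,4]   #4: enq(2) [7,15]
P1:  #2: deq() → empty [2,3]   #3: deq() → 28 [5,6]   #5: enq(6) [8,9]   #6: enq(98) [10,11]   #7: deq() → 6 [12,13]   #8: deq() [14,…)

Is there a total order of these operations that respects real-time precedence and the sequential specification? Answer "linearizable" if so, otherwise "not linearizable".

one valid linearization: #2, #1, #3, #5, #4, #6, #7
after step 1 (#2 deq() → empty): queue <>
after step 2 (#1 enq(28)): queue <28>
after step 3 (#3 deq() → 28): queue <>
after step 4 (#5 enq(6)): queue <6>
after step 5 (#4 enq(2)): queue <6,2>
after step 6 (#6 enq(98)): queue <6,2,98>
after step 7 (#7 deq() → 6): queue <2,98>

linearizable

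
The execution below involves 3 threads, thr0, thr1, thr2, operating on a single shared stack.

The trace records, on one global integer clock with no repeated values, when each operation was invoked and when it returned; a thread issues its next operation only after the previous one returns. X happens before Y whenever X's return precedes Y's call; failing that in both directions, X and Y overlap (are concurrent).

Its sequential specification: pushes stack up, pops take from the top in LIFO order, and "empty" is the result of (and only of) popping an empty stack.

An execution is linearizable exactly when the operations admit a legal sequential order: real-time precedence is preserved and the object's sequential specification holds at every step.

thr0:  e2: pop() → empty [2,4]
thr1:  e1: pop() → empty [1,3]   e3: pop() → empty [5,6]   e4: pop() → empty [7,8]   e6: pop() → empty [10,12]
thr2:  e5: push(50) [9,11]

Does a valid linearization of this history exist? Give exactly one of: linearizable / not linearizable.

linearizable

witness order: e1, e2, e3, e4, e6, e5
1. e1 pop() → empty, leaving stack <>
2. e2 pop() → empty, leaving stack <>
3. e3 pop() → empty, leaving stack <>
4. e4 pop() → empty, leaving stack <>
5. e6 pop() → empty, leaving stack <>
6. e5 push(50), leaving stack <50>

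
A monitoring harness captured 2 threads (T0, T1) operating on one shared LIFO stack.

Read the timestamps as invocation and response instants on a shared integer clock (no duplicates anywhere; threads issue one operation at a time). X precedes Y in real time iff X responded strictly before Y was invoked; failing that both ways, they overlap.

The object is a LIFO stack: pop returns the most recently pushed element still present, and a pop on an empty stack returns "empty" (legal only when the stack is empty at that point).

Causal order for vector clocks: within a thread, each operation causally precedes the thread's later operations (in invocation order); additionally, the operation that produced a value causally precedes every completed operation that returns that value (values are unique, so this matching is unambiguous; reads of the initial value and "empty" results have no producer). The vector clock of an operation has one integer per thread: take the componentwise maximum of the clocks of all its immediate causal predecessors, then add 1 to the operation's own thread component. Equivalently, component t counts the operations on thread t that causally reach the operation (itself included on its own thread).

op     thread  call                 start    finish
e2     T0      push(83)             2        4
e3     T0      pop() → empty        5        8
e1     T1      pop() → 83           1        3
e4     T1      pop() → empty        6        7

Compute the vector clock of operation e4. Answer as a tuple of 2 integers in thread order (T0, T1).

VC(e2, invoked at 2): no causal predecessors; +1 on T0 → (1, 0)
merge at e1 (invoked 1): VC(e2)=(1, 0), own-thread bump on T1 → (1, 1)
merge at e3 (invoked 5): VC(e2)=(1, 0), own-thread bump on T0 → (2, 0)
merge at e4 (invoked 6): VC(e1)=(1, 1), own-thread bump on T1 → (1, 2)
target: VC(e4) = (1, 2)

(1, 2)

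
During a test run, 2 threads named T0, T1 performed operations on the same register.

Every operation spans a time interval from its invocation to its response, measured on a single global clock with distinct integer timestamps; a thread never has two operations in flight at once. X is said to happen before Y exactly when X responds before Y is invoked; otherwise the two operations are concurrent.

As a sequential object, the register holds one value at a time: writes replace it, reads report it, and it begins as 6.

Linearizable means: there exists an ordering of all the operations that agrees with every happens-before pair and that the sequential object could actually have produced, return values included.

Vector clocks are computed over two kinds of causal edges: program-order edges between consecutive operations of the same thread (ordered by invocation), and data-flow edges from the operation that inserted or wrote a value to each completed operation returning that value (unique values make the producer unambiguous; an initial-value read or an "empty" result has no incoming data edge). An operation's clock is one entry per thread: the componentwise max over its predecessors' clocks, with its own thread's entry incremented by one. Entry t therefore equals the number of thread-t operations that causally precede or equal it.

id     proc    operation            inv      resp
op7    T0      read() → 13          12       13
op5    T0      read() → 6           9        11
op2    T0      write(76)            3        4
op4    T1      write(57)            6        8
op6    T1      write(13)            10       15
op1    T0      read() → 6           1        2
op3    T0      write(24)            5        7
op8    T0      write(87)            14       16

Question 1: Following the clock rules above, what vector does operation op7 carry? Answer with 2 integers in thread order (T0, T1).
Answer: (5, 2)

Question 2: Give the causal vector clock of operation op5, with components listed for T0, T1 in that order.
Answer: (4, 0)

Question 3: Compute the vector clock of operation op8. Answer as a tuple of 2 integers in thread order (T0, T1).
Answer: (6, 2)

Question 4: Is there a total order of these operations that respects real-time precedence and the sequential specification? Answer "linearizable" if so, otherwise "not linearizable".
not linearizable

the violation lands at event 11, op5's response at time 11: events 1..10 linearize, events 1..11 do not
the 5 completed operations admit 2 real-time orders; each fails the register replay
include/drop combinations of the 1 pending operation (op6) were all tried; none helps
one such order, op1, op2, op3, op4, op5 (pending dropped), breaks at step 5 where op5 read() → 6 is illegal
one such order, op1, op2, op4, op3, op5 (pending dropped), breaks at step 5 where op5 read() → 6 is illegal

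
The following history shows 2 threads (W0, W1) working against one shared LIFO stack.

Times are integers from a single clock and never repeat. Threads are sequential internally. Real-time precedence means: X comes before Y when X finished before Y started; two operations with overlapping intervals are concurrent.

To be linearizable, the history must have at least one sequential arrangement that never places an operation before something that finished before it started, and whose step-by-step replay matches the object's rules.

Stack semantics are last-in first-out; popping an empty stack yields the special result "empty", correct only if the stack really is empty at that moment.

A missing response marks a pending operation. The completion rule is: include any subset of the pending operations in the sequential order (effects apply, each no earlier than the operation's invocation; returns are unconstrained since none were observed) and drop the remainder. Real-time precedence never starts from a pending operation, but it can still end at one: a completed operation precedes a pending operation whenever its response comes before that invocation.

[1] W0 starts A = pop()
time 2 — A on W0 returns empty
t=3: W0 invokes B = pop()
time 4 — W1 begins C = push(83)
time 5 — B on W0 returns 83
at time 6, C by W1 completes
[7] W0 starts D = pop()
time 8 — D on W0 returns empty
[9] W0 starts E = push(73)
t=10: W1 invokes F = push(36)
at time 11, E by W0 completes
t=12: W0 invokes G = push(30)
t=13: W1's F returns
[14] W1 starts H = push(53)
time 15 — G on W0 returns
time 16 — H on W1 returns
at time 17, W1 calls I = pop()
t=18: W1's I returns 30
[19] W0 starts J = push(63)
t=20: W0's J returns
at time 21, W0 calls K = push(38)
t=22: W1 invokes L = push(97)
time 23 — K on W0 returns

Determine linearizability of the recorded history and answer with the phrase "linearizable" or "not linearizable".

one valid linearization: A, C, B, D, E, F, H, G, I, J, K
after step 1 (A pop() → empty): stack <>
after step 2 (C push(83)): stack <83>
after step 3 (B pop() → 83): stack <>
after step 4 (D pop() → empty): stack <>
after step 5 (E push(73)): stack <73>
after step 6 (F push(36)): stack <73,36>
after step 7 (H push(53)): stack <73,36,53>
after step 8 (G push(30)): stack <73,36,53,30>
after step 9 (I pop() → 30): stack <73,36,53>
after step 10 (J push(63)): stack <73,36,53,63>
after step 11 (K push(38)): stack <73,36,53,63,38>

linearizable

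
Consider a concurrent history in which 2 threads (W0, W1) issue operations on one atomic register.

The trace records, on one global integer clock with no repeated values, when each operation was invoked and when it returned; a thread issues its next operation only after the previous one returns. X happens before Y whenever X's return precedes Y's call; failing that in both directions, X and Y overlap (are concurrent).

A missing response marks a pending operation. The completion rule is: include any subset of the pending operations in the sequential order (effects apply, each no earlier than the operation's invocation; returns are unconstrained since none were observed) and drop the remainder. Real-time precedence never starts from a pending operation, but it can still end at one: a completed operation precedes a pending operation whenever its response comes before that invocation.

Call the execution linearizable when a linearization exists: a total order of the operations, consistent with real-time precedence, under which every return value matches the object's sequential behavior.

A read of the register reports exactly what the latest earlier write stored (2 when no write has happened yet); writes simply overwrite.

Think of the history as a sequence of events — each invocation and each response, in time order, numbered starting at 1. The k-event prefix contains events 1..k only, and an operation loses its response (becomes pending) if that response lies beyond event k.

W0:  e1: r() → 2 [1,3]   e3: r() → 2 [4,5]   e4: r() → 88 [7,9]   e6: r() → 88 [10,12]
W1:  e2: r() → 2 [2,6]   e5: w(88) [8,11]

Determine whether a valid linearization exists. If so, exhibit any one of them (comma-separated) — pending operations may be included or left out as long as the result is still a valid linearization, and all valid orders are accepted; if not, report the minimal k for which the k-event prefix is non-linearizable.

1. e1 r() → 2, leaving value 2
2. e2 r() → 2, leaving value 2
3. e3 r() → 2, leaving value 2
4. e5 w(88), leaving value 88
5. e4 r() → 88, leaving value 88
6. e6 r() → 88, leaving value 88

linearizable — witness: e1, e2, e3, e5, e4, e6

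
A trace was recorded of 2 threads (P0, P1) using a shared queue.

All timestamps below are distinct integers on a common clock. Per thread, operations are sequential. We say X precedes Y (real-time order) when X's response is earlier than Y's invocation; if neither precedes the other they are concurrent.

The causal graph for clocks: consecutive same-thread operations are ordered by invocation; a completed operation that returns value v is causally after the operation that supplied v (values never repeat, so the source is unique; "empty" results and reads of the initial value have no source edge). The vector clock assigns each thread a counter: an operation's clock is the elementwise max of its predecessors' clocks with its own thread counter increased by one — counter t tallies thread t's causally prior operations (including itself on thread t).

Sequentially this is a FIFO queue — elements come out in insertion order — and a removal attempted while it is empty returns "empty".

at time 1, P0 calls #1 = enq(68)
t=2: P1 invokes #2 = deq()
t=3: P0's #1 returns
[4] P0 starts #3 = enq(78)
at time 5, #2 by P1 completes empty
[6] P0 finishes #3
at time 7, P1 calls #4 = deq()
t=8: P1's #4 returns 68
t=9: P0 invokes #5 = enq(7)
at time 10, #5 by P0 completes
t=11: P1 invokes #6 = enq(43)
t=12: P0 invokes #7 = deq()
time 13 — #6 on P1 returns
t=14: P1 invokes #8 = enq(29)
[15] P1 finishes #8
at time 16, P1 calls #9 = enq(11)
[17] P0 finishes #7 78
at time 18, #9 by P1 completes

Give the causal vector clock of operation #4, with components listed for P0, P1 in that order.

(1, 2)

#2 (invocation 2): nothing precedes it; P1's component alone gives (0, 1)
#1 (invocation 1): nothing precedes it; P0's component alone gives (1, 0)
VC(#3, invoked at 4): max of VC(#1)=(1, 0), then +1 on thread P0 → (2, 0)
VC(#4, invoked at 7): max of VC(#1)=(1, 0), VC(#2)=(0, 1), then +1 on thread P1 → (1, 2)
VC(#5, invoked at 9): max of VC(#3)=(2, 0), then +1 on thread P0 → (3, 0)
VC(#6, invoked at 11): max of VC(#4)=(1, 2), then +1 on thread P1 → (1, 3)
VC(#7, invoked at 12): max of VC(#3)=(2, 0), VC(#5)=(3, 0), then +1 on thread P0 → (4, 0)
VC(#8, invoked at 14): max of VC(#6)=(1, 3), then +1 on thread P1 → (1, 4)
VC(#9, invoked at 16): max of VC(#8)=(1, 4), then +1 on thread P1 → (1, 5)
target: VC(#4) = (1, 2)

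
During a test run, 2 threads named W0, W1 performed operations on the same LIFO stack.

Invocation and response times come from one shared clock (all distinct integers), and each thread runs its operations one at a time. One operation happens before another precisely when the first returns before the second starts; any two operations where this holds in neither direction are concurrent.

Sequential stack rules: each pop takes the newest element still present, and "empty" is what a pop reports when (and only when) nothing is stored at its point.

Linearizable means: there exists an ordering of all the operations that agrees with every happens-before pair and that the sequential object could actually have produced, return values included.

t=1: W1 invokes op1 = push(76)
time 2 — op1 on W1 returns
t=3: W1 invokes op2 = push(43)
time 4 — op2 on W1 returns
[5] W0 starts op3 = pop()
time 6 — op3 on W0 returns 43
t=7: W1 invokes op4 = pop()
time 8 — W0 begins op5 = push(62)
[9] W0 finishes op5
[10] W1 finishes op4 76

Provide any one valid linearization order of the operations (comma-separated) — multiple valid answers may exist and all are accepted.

op1, op2, op3, op4, op5

step 1: op1 push(76) — stack <76>
step 2: op2 push(43) — stack <76,43>
step 3: op3 pop() → 43 — stack <76>
step 4: op4 pop() → 76 — stack <>
step 5: op5 push(62) — stack <62>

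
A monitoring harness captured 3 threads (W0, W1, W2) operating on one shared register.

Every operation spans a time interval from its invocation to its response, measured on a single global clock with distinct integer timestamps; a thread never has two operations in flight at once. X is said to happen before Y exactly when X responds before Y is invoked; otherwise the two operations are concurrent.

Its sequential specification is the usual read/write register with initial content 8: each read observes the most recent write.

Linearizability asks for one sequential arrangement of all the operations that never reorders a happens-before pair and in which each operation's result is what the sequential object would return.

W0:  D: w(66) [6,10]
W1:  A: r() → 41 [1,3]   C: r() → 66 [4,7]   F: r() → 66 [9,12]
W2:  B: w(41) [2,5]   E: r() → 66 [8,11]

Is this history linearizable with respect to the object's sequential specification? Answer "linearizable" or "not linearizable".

witness order: B, A, D, C, E, F
step 1: B w(41) — value 41
step 2: A r() → 41 — value 41
step 3: D w(66) — value 66
step 4: C r() → 66 — value 66
step 5: E r() → 66 — value 66
step 6: F r() → 66 — value 66

linearizable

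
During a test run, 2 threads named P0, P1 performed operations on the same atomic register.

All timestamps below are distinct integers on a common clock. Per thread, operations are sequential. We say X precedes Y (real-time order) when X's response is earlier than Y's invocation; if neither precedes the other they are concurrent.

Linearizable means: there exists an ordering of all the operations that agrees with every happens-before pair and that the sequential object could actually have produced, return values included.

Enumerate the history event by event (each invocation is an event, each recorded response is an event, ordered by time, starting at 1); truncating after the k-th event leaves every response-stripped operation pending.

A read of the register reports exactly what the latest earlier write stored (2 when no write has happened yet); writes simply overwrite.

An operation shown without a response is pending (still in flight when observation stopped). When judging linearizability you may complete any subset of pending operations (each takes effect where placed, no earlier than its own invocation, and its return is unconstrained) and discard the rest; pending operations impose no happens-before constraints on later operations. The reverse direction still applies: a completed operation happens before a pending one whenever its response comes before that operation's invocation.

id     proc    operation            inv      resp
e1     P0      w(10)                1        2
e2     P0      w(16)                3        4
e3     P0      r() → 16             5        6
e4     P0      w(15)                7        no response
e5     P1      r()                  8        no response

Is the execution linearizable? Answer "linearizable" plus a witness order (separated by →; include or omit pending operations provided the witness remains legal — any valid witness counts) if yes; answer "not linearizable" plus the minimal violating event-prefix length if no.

linearizable — witness: e1 → e2 → e3

after step 1 (e1 w(10)): value 10
after step 2 (e2 w(16)): value 16
after step 3 (e3 r() → 16): value 16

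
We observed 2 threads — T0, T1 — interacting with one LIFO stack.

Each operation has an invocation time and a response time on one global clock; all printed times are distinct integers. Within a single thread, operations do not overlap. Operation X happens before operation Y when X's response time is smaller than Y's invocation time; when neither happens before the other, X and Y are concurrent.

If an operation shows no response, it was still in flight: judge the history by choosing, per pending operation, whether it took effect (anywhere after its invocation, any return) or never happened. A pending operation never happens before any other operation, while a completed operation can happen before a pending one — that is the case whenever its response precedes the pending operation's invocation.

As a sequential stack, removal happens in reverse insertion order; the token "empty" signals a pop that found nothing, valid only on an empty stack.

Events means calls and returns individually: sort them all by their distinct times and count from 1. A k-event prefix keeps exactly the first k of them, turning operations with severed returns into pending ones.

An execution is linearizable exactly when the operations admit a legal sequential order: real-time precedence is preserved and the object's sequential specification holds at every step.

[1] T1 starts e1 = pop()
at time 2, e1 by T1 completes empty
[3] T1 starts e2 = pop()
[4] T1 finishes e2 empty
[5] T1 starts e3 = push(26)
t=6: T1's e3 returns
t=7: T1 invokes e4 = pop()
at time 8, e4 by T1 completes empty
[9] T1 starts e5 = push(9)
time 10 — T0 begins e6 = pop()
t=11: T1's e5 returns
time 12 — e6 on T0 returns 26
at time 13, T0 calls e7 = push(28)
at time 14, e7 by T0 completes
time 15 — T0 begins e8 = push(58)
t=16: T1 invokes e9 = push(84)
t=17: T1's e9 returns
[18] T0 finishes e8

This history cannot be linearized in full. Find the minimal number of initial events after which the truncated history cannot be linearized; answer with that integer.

one valid order for events 1..7 is e1, e2, e3:
1. e1 pop() → empty, leaving stack <>
2. e2 pop() → empty, leaving stack <>
3. e3 push(26), leaving stack <26>
adding event 8 (e4 responds at 8) leaves no legal real-time order
take e1, e2, e3, e4: step 4 already fails, because e4 pop() → empty cannot occur there

8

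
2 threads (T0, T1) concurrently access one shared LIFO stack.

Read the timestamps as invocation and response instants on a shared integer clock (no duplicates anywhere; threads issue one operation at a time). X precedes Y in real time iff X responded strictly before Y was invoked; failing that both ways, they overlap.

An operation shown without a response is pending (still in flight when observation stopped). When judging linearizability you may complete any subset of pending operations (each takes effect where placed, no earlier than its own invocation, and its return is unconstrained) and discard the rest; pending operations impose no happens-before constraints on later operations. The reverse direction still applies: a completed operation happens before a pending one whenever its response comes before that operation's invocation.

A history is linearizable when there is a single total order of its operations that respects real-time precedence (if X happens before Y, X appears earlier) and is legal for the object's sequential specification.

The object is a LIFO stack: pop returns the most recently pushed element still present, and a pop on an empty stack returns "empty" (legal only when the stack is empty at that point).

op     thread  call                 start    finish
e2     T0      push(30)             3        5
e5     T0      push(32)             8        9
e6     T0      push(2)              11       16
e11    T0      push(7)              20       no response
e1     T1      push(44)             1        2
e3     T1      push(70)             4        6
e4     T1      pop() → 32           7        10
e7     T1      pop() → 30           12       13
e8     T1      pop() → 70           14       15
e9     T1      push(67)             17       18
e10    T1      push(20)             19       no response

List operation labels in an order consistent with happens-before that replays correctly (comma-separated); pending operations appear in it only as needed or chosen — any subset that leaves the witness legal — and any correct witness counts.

e1, e3, e2, e5, e4, e7, e8, e6, e9

1. e1 push(44), leaving stack <44>
2. e3 push(70), leaving stack <44,70>
3. e2 push(30), leaving stack <44,70,30>
4. e5 push(32), leaving stack <44,70,30,32>
5. e4 pop() → 32, leaving stack <44,70,30>
6. e7 pop() → 30, leaving stack <44,70>
7. e8 pop() → 70, leaving stack <44>
8. e6 push(2), leaving stack <44,2>
9. e9 push(67), leaving stack <44,2,67>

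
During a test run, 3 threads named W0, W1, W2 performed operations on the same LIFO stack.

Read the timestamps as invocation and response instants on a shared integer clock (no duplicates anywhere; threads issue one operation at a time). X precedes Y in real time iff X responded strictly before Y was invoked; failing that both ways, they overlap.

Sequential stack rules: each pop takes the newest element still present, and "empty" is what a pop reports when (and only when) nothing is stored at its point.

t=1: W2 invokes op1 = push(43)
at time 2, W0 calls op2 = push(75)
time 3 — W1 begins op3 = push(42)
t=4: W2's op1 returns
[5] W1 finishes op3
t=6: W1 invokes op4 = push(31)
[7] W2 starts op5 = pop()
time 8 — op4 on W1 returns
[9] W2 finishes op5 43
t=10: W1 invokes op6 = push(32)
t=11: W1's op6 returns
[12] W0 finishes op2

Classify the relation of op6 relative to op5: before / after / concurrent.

op6 spans [10,11], op5 spans [7,9]
resp(op5)=9 < inv(op6)=10

after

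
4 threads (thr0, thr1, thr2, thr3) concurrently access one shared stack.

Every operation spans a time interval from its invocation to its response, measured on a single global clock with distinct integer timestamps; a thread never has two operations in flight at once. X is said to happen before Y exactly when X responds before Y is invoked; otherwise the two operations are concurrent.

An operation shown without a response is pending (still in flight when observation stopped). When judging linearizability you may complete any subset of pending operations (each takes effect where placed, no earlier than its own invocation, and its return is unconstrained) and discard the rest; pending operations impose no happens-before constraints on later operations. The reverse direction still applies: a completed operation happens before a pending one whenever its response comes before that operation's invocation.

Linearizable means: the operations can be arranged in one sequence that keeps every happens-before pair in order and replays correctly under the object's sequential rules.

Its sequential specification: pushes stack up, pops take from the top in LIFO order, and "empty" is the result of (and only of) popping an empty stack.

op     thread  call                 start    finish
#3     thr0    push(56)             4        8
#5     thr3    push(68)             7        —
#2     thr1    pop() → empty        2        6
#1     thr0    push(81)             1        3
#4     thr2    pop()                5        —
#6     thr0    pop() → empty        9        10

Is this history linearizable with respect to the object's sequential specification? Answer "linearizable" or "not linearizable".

the violation lands at event 10, #6's response at time 10: events 1..9 linearize, events 1..10 do not
real-time-consistent orders of the 4 completed operations: 3 — all fail the stack replay
every completion of the 2 pending operations (#4, #5) was checked; none linearizes
for example #1, #2, #3, #6 (pending dropped) fails at step 2: #2 pop() → empty is not legal there
for example #1, #3, #2, #6 (pending dropped) fails at step 3: #2 pop() → empty is not legal there

not linearizable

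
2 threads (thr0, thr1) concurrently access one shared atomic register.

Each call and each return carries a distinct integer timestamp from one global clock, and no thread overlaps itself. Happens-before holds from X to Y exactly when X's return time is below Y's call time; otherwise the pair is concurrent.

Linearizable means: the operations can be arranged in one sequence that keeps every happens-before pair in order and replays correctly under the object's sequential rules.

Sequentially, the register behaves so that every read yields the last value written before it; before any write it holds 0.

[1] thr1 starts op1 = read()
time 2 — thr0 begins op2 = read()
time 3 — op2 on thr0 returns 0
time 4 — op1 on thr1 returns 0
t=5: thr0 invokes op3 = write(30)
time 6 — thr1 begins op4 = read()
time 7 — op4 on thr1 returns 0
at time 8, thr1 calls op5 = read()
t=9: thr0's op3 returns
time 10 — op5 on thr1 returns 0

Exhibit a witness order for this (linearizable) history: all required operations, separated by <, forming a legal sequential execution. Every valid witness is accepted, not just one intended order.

1. op1 read() → 0, leaving value 0
2. op2 read() → 0, leaving value 0
3. op4 read() → 0, leaving value 0
4. op5 read() → 0, leaving value 0
5. op3 write(30), leaving value 30

op1 < op2 < op4 < op5 < op3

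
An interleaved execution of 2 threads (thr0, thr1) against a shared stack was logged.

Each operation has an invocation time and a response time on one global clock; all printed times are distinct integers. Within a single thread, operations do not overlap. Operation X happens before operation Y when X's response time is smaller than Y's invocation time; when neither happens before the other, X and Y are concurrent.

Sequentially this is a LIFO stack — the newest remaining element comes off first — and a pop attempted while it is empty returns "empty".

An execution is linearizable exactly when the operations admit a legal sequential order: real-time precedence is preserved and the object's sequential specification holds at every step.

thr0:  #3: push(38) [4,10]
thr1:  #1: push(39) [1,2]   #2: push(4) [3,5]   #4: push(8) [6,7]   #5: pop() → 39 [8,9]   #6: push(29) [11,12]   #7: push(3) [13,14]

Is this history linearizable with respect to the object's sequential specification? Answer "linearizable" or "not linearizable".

not linearizable

cut after 8 events: linearizable; cut after 9 events (#5 responds, time 9): not linearizable
exhaustive check: the 4 completed stack ops admit one real-time order; illegal
include/drop combinations of the 1 pending operation (#3) were all tried; none helps
take #1, #2, #4, #5 (pending dropped): step 4 already fails, because #5 pop() → 39 cannot occur there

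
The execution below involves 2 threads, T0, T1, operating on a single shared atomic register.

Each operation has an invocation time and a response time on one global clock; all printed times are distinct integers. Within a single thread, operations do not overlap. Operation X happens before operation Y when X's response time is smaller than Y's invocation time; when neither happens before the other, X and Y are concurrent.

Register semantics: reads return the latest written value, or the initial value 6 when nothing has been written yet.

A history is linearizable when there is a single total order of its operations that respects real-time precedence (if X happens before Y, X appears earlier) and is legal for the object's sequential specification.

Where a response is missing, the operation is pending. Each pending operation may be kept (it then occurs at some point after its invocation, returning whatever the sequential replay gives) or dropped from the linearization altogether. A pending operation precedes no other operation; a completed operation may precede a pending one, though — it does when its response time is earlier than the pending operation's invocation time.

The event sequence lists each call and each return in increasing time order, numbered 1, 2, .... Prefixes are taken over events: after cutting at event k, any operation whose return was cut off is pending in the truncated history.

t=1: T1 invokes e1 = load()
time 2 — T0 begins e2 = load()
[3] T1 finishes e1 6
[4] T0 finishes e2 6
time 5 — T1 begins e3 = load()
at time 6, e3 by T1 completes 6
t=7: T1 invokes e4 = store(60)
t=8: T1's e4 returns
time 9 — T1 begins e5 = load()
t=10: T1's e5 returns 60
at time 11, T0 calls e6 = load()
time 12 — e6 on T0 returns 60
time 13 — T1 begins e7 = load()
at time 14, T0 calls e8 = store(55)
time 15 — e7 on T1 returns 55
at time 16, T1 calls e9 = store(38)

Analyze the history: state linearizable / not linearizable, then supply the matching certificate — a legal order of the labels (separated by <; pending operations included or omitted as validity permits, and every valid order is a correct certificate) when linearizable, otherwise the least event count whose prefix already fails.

after step 1 (e1 load() → 6): value 6
after step 2 (e2 load() → 6): value 6
after step 3 (e3 load() → 6): value 6
after step 4 (e4 store(60)): value 60
after step 5 (e5 load() → 60): value 60
after step 6 (e6 load() → 60): value 60
after step 7 (e8 store(55) (pending, included)): value 55
after step 8 (e7 load() → 55): value 55

linearizable — witness: e1 < e2 < e3 < e4 < e5 < e6 < e8 < e7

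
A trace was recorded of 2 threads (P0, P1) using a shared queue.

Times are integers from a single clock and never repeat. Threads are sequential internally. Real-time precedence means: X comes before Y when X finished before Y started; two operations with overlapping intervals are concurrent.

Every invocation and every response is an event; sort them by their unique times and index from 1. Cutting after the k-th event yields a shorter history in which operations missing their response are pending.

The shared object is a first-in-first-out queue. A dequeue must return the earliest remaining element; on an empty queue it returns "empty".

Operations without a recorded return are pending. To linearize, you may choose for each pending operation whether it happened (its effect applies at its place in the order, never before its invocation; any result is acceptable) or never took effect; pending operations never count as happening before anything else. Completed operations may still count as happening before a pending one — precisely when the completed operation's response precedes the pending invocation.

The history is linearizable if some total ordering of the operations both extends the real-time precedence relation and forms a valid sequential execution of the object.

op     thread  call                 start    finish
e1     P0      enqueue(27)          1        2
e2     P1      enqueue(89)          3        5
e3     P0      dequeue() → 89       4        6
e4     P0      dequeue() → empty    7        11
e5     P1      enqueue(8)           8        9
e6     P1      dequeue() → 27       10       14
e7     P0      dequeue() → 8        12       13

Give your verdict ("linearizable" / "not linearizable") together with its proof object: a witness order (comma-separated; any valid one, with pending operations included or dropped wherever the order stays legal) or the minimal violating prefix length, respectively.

cut after 5 events: linearizable; cut after 6 events (e3 responds, time 6): not linearizable
checked exhaustively: 2 real-time-consistent orders of 3 completed operations, zero legal queue replays
sample order e1, e2, e3 stalls at step 3 — e3 dequeue() → 89 has no legal effect
sample order e1, e3, e2 stalls at step 2 — e3 dequeue() → 89 has no legal effect

not linearizable — minimal violating prefix: 6 events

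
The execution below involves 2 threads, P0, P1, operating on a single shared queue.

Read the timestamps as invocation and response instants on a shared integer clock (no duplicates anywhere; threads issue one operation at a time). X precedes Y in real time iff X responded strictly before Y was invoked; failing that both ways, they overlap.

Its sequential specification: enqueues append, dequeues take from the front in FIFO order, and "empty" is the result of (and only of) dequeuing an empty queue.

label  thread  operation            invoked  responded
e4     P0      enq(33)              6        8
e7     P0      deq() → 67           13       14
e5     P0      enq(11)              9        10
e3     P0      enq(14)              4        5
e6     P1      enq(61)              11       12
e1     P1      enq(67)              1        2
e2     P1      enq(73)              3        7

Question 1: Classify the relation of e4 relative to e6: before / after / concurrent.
before

e4 spans [6,8], e6 spans [11,12]
resp(e4)=8 < inv(e6)=11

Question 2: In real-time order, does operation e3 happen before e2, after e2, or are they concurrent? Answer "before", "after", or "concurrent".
concurrent

e3 spans [4,5], e2 spans [3,7]
the intervals overlap in both directions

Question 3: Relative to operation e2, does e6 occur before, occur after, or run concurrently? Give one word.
after

e6 spans [11,12], e2 spans [3,7]
resp(e2)=7 < inv(e6)=11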